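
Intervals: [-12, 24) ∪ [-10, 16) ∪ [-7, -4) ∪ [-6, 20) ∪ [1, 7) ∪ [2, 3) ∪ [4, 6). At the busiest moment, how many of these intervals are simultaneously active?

Walk the sorted start/end points keeping a running depth.
The depth first hits 5 at 2.

5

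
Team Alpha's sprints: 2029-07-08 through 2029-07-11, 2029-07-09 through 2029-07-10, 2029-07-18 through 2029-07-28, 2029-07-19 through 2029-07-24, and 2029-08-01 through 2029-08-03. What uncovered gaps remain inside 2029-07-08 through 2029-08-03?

After merging, the occupied span is 2029-07-08 through 2029-07-11, 2029-07-18 through 2029-07-28, 2029-08-01 through 2029-08-03.
Gaps within 2029-07-08 through 2029-08-03: 2029-07-12 through 2029-07-17, 2029-07-29 through 2029-07-31.

2029-07-12 through 2029-07-17, 2029-07-29 through 2029-07-31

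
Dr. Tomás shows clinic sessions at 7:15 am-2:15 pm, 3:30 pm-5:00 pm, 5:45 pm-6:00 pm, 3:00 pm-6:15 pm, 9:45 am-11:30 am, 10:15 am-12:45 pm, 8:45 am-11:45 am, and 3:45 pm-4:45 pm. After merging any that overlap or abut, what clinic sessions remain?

7:15 am–2:15 pm, 3:00 pm–6:15 pm

Sort by start: 7:15 am–2:15 pm, 8:45 am–11:45 am, 9:45 am–11:30 am, 10:15 am–12:45 pm, 3:00 pm–6:15 pm, 3:30 pm–5:00 pm, 3:45 pm–4:45 pm, 5:45 pm–6:00 pm.
8:45 am–11:45 am overlaps/touches 7:15 am–2:15 pm → extend to 7:15 am–2:15 pm.
9:45 am–11:30 am overlaps/touches 7:15 am–2:15 pm → extend to 7:15 am–2:15 pm.
10:15 am–12:45 pm overlaps/touches 7:15 am–2:15 pm → extend to 7:15 am–2:15 pm.
3:00 pm–6:15 pm is disjoint → start new block.
3:30 pm–5:00 pm overlaps/touches 3:00 pm–6:15 pm → extend to 3:00 pm–6:15 pm.
3:45 pm–4:45 pm overlaps/touches 3:00 pm–6:15 pm → extend to 3:00 pm–6:15 pm.
5:45 pm–6:00 pm overlaps/touches 3:00 pm–6:15 pm → extend to 3:00 pm–6:15 pm.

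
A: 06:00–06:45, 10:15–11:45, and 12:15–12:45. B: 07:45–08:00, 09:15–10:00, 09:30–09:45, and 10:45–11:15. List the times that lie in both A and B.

Merge the second list: 07:45–08:00, 09:15–10:00, 10:45–11:15.
06:00–06:45 falls entirely outside B.
10:15–11:45 overlaps B on 10:45–11:15.
12:15–12:45 falls entirely outside B.

10:45–11:15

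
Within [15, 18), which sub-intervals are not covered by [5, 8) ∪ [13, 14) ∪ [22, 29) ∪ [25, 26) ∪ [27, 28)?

The merged coverage is [5, 8), [13, 14), [22, 29).
Gaps within [15, 18): [15, 18).

[15, 18)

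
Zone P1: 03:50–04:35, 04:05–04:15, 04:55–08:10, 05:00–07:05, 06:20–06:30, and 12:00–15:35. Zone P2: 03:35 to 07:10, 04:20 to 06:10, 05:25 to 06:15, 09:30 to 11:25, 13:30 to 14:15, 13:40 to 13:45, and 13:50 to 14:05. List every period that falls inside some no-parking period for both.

03:50–04:35, 04:55–07:10, 13:30–14:15

First set merges to 03:50–04:35, 04:55–08:10, 12:00–15:35.
Second set merges to 03:35–07:10, 09:30–11:25, 13:30–14:15.
03:50–04:35 overlaps B on 03:50–04:35.
04:55–08:10 overlaps B on 04:55–07:10.
12:00–15:35 overlaps B on 13:30–14:15.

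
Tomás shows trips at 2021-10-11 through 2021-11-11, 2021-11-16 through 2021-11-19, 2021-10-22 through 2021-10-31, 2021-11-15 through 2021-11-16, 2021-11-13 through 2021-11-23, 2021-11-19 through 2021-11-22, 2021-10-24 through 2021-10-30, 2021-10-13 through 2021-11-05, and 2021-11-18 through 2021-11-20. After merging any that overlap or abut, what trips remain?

2021-10-11 through 2021-11-11, 2021-11-13 through 2021-11-23

Sort by start: 2021-10-11 through 2021-11-11, 2021-10-13 through 2021-11-05, 2021-10-22 through 2021-10-31, 2021-10-24 through 2021-10-30, 2021-11-13 through 2021-11-23, 2021-11-15 through 2021-11-16, 2021-11-16 through 2021-11-19, 2021-11-18 through 2021-11-20, 2021-11-19 through 2021-11-22.
2021-10-13 through 2021-11-05 overlaps/touches 2021-10-11 through 2021-11-11 → extend to 2021-10-11 through 2021-11-11.
2021-10-22 through 2021-10-31 overlaps/touches 2021-10-11 through 2021-11-11 → extend to 2021-10-11 through 2021-11-11.
2021-10-24 through 2021-10-30 overlaps/touches 2021-10-11 through 2021-11-11 → extend to 2021-10-11 through 2021-11-11.
2021-11-13 through 2021-11-23 is disjoint → start new block.
2021-11-15 through 2021-11-16 overlaps/touches 2021-11-13 through 2021-11-23 → extend to 2021-11-13 through 2021-11-23.
2021-11-16 through 2021-11-19 overlaps/touches 2021-11-13 through 2021-11-23 → extend to 2021-11-13 through 2021-11-23.
2021-11-18 through 2021-11-20 overlaps/touches 2021-11-13 through 2021-11-23 → extend to 2021-11-13 through 2021-11-23.
2021-11-19 through 2021-11-22 overlaps/touches 2021-11-13 through 2021-11-23 → extend to 2021-11-13 through 2021-11-23.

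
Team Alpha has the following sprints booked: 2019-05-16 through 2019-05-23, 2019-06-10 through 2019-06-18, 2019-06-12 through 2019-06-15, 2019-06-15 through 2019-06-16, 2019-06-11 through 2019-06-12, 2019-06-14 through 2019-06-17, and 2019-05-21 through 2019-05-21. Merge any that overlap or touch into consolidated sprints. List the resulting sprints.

2019-05-16 through 2019-05-23, 2019-06-10 through 2019-06-18

Sort by start: 2019-05-16 through 2019-05-23, 2019-05-21 through 2019-05-21, 2019-06-10 through 2019-06-18, 2019-06-11 through 2019-06-12, 2019-06-12 through 2019-06-15, 2019-06-14 through 2019-06-17, 2019-06-15 through 2019-06-16.
2019-05-21 through 2019-05-21 overlaps/touches 2019-05-16 through 2019-05-23 → extend to 2019-05-16 through 2019-05-23.
2019-06-10 through 2019-06-18 is disjoint → start new block.
2019-06-11 through 2019-06-12 overlaps/touches 2019-06-10 through 2019-06-18 → extend to 2019-06-10 through 2019-06-18.
2019-06-12 through 2019-06-15 overlaps/touches 2019-06-10 through 2019-06-18 → extend to 2019-06-10 through 2019-06-18.
2019-06-14 through 2019-06-17 overlaps/touches 2019-06-10 through 2019-06-18 → extend to 2019-06-10 through 2019-06-18.
2019-06-15 through 2019-06-16 overlaps/touches 2019-06-10 through 2019-06-18 → extend to 2019-06-10 through 2019-06-18.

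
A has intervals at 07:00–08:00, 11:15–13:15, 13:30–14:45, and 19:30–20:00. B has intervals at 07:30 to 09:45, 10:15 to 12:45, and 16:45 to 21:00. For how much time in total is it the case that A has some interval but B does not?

A \ B = 07:00-07:30, 12:45-13:15, 13:30-14:45.
Total: 30 min + 30 min + 1 h 15 min = 2 h 15 min.

2 h 15 min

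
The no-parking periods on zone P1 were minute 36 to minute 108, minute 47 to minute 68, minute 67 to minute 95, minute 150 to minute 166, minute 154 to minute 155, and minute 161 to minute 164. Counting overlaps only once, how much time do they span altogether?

88 minutes

Merged: minute 36 to minute 108, minute 150 to minute 166.
Lengths: 72 minutes + 16 minutes = 88 minutes.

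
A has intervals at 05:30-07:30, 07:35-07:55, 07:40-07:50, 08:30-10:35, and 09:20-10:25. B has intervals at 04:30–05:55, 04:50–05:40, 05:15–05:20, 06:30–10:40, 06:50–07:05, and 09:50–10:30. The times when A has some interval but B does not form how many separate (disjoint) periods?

A, merged: 05:30–07:30, 07:35–07:55, 08:30–10:35.
B, merged: 04:30–05:55, 06:30–10:40.
A \ B = 05:55–06:30.
That is 1 disjoint piece.

1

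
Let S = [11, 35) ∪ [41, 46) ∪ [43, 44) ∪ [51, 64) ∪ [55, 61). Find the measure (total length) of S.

42

Merged: [11, 35), [41, 46), [51, 64).
Lengths: 24 + 5 + 13 = 42.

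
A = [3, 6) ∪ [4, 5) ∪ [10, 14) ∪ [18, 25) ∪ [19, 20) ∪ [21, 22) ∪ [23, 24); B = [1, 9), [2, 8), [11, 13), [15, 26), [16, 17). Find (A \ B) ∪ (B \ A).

[1, 3) ∪ [6, 9) ∪ [10, 11) ∪ [13, 14) ∪ [15, 18) ∪ [25, 26)

Merge the first list: [3, 6), [10, 14), [18, 25).
Merge the second list: [1, 9), [11, 13), [15, 26).
A but not B: [10, 11), [13, 14).
B but not A: [1, 3), [6, 9), [15, 18), [25, 26).
Combining gives A △ B.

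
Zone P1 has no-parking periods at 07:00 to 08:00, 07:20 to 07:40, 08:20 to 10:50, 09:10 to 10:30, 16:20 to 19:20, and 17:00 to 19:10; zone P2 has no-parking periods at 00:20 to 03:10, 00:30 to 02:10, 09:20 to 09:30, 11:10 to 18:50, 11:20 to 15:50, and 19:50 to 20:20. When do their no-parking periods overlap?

09:20-09:30, 16:20-18:50

A, merged: 07:00-08:00, 08:20-10:50, 16:20-19:20.
B, merged: 00:20-03:10, 09:20-09:30, 11:10-18:50, 19:50-20:20.
07:00-08:00: no overlap with the second set.
08:20-10:50 meets the second set on 09:20-09:30.
16:20-19:20 meets the second set on 16:20-18:50.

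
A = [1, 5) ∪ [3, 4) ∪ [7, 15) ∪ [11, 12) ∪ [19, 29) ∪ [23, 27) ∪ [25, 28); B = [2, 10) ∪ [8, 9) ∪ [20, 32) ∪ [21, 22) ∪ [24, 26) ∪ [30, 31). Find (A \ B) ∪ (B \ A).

[1, 2) ∪ [5, 7) ∪ [10, 15) ∪ [19, 20) ∪ [29, 32)

First set merges to [1, 5), [7, 15), [19, 29).
Second set merges to [2, 10), [20, 32).
A but not B: [1, 2), [10, 15), [19, 20).
B but not A: [5, 7), [29, 32).
Combining gives A △ B.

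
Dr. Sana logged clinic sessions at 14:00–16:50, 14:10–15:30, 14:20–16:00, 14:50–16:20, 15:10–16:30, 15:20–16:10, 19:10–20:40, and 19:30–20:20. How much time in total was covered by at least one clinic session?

4 h 20 min

Merged: 14:00-16:50, 19:10-20:40.
Lengths: 2 h 50 min + 1 h 30 min = 4 h 20 min.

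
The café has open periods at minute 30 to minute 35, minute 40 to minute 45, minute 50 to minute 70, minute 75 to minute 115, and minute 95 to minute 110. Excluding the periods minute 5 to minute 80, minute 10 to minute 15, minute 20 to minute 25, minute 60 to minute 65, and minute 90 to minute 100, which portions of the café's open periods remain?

A, merged: minute 30 to minute 35, minute 40 to minute 45, minute 50 to minute 70, minute 75 to minute 115.
B, merged: minute 5 to minute 80, minute 90 to minute 100.
minute 30 to minute 35 lies entirely inside B → drops out.
minute 40 to minute 45 lies entirely inside B → drops out.
minute 50 to minute 70 lies entirely inside B → drops out.
minute 75 to minute 115 with B removed leaves minute 80 to minute 90, minute 100 to minute 115.

minute 80 to minute 90, minute 100 to minute 115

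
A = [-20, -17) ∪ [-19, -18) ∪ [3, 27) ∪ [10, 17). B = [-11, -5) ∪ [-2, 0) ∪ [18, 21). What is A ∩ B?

First set merges to [-20, -17), [3, 27).
[-20, -17) meets no B interval.
[3, 27) ∩ B → [18, 21).

[18, 21)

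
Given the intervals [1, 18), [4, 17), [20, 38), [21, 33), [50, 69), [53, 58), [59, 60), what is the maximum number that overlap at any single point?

At 4, 2 of the intervals are simultaneously active.
No point has more.

2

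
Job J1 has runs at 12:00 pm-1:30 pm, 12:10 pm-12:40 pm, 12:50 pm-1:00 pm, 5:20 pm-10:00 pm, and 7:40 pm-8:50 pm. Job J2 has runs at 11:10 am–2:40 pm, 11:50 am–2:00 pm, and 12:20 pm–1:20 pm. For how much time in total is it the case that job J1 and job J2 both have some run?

Merge the first list: 12:00 pm–1:30 pm, 5:20 pm–10:00 pm.
Merge the second list: 11:10 am–2:40 pm.
A ∩ B = 12:00 pm–1:30 pm.
Total: 1 h 30 min.

1 h 30 min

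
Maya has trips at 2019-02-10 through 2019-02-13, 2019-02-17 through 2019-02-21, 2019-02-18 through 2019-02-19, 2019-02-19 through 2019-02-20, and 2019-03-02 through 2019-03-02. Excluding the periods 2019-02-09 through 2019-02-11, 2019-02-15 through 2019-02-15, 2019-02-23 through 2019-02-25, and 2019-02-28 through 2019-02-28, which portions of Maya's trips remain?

First set merges to 2019-02-10 through 2019-02-13, 2019-02-17 through 2019-02-21, 2019-03-02 through 2019-03-02.
2019-02-10 through 2019-02-13 \ B = 2019-02-12 through 2019-02-13.
2019-02-17 through 2019-02-21: nothing removed.
2019-03-02 through 2019-03-02: nothing removed.

2019-02-12 through 2019-02-13, 2019-02-17 through 2019-02-21, 2019-03-02 through 2019-03-02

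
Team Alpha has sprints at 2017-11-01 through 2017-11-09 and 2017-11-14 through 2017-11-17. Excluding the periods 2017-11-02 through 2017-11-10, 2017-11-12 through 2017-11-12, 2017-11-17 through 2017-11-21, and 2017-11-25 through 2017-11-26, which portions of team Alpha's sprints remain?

2017-11-01 through 2017-11-01, 2017-11-14 through 2017-11-16

2017-11-01 through 2017-11-09 \ B = 2017-11-01 through 2017-11-01.
2017-11-14 through 2017-11-17 \ B = 2017-11-14 through 2017-11-16.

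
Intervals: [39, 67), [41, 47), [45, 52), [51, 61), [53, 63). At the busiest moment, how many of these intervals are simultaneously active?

At 45, 3 of the intervals are simultaneously active.
No point has more.

3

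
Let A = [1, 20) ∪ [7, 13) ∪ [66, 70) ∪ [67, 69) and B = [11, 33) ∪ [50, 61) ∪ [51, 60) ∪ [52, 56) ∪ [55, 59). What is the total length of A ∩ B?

9

First set merges to [1, 20), [66, 70).
Second set merges to [11, 33), [50, 61).
A ∩ B = [11, 20).
Total: 9.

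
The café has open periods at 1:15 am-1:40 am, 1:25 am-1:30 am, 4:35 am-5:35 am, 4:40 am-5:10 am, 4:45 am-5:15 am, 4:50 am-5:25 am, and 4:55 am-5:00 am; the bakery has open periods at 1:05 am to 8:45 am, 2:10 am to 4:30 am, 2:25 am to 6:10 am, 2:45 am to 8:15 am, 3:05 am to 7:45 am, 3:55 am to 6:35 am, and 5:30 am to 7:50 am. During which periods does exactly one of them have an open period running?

1:05 am–1:15 am, 1:40 am–4:35 am, 5:35 am–8:45 am

Merge the first list: 1:15 am–1:40 am, 4:35 am–5:35 am.
Merge the second list: 1:05 am–8:45 am.
A \ B = none.
B \ A = 1:05 am–1:15 am, 1:40 am–4:35 am, 5:35 am–8:45 am.
Union of the two gives the symmetric difference.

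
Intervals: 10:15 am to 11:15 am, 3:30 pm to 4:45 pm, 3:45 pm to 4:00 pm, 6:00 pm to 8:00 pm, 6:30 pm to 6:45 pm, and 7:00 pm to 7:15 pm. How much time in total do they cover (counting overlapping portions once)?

4 h 15 min

Merged: 10:15 am–11:15 am, 3:30 pm–4:45 pm, 6:00 pm–8:00 pm.
Lengths: 1 h + 1 h 15 min + 2 h = 4 h 15 min.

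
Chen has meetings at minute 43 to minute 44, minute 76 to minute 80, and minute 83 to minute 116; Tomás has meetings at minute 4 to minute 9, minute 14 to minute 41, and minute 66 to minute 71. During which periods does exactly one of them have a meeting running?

minute 4 to minute 9, minute 14 to minute 41, minute 43 to minute 44, minute 66 to minute 71, minute 76 to minute 80, minute 83 to minute 116

A \ B = minute 43 to minute 44, minute 76 to minute 80, minute 83 to minute 116.
B \ A = minute 4 to minute 9, minute 14 to minute 41, minute 66 to minute 71.
Union of the two gives the symmetric difference.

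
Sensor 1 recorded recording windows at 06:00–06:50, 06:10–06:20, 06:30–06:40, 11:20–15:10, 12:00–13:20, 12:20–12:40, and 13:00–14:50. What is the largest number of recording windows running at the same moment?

3

Sweep endpoints in order; track running count of active intervals.
Peak of 3 reached at 12:20.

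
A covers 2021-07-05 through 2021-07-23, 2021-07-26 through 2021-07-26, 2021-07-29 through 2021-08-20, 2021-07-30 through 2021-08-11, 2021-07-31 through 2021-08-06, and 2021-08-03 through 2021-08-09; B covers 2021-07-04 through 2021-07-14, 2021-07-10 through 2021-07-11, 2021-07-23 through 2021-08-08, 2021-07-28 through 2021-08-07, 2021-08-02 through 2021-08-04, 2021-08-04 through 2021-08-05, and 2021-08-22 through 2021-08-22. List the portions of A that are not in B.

Merge the first list: 2021-07-05 through 2021-07-23, 2021-07-26 through 2021-07-26, 2021-07-29 through 2021-08-20.
Merge the second list: 2021-07-04 through 2021-07-14, 2021-07-23 through 2021-08-08, 2021-08-22 through 2021-08-22.
2021-07-05 through 2021-07-23 \ B = 2021-07-15 through 2021-07-22.
2021-07-26 through 2021-07-26: entirely removed.
2021-07-29 through 2021-08-20 \ B = 2021-08-09 through 2021-08-20.

2021-07-15 through 2021-07-22, 2021-08-09 through 2021-08-20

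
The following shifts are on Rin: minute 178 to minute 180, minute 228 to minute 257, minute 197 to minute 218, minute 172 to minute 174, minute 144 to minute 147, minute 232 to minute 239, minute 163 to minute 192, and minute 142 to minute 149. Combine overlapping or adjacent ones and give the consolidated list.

minute 142 to minute 149, minute 163 to minute 192, minute 197 to minute 218, minute 228 to minute 257

Sort by start: minute 142 to minute 149, minute 144 to minute 147, minute 163 to minute 192, minute 172 to minute 174, minute 178 to minute 180, minute 197 to minute 218, minute 228 to minute 257, minute 232 to minute 239.
minute 144 to minute 147 overlaps/touches minute 142 to minute 149 → extend to minute 142 to minute 149.
minute 163 to minute 192 is disjoint → start new block.
minute 172 to minute 174 overlaps/touches minute 163 to minute 192 → extend to minute 163 to minute 192.
minute 178 to minute 180 overlaps/touches minute 163 to minute 192 → extend to minute 163 to minute 192.
minute 197 to minute 218 is disjoint → start new block.
minute 228 to minute 257 is disjoint → start new block.
minute 232 to minute 239 overlaps/touches minute 228 to minute 257 → extend to minute 228 to minute 257.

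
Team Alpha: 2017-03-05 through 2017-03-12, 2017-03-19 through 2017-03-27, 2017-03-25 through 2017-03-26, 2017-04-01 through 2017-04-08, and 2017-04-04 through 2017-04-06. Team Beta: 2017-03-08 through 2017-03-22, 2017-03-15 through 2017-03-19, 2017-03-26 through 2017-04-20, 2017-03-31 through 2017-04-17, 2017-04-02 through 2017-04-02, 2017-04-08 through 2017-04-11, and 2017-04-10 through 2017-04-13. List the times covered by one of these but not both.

2017-03-05 through 2017-03-07, 2017-03-13 through 2017-03-18, 2017-03-23 through 2017-03-25, 2017-03-28 through 2017-03-31, 2017-04-09 through 2017-04-20

First set merges to 2017-03-05 through 2017-03-12, 2017-03-19 through 2017-03-27, 2017-04-01 through 2017-04-08.
Second set merges to 2017-03-08 through 2017-03-22, 2017-03-26 through 2017-04-20.
Only in the first: 2017-03-05 through 2017-03-07, 2017-03-23 through 2017-03-25.
Only in the second: 2017-03-13 through 2017-03-18, 2017-03-28 through 2017-03-31, 2017-04-09 through 2017-04-20.
Together these are the periods covered by exactly one.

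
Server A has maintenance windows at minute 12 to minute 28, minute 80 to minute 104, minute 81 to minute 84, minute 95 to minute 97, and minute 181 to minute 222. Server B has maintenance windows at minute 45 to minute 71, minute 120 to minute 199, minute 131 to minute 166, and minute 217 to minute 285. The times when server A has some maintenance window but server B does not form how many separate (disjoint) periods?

3

First set merges to minute 12 to minute 28, minute 80 to minute 104, minute 181 to minute 222.
Second set merges to minute 45 to minute 71, minute 120 to minute 199, minute 217 to minute 285.
A \ B = minute 12 to minute 28, minute 80 to minute 104, minute 199 to minute 217.
That is 3 disjoint pieces.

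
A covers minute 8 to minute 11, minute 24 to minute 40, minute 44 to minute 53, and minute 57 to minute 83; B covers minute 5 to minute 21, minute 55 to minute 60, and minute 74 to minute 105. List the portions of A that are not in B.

minute 8 to minute 11: fully covered by B → removed.
minute 24 to minute 40: no B overlap → unchanged.
minute 44 to minute 53: no B overlap → unchanged.
minute 57 to minute 83 minus B → minute 60 to minute 74.

minute 24 to minute 40, minute 44 to minute 53, minute 60 to minute 74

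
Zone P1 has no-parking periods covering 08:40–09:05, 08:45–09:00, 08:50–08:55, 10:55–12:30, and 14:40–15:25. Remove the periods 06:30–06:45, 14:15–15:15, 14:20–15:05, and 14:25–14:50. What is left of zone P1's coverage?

Merge the first list: 08:40-09:05, 10:55-12:30, 14:40-15:25.
Merge the second list: 06:30-06:45, 14:15-15:15.
08:40-09:05: nothing removed.
10:55-12:30: nothing removed.
14:40-15:25 \ B = 15:15-15:25.

08:40-09:05, 10:55-12:30, 15:15-15:25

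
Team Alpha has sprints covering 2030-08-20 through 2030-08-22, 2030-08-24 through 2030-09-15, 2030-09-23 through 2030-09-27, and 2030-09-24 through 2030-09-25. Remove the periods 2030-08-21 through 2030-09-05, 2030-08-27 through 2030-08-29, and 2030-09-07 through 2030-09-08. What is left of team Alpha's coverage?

Merge the first list: 2030-08-20 through 2030-08-22, 2030-08-24 through 2030-09-15, 2030-09-23 through 2030-09-27.
Merge the second list: 2030-08-21 through 2030-09-05, 2030-09-07 through 2030-09-08.
2030-08-20 through 2030-08-22 minus B → 2030-08-20 through 2030-08-20.
2030-08-24 through 2030-09-15 minus B → 2030-09-06 through 2030-09-06, 2030-09-09 through 2030-09-15.
2030-09-23 through 2030-09-27: no B overlap → unchanged.

2030-08-20 through 2030-08-20, 2030-09-06 through 2030-09-06, 2030-09-09 through 2030-09-15, 2030-09-23 through 2030-09-27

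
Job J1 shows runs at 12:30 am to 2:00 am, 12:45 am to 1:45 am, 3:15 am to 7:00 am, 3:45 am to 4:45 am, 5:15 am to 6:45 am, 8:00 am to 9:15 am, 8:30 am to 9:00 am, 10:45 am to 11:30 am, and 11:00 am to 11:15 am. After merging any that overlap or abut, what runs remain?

12:45 am–1:45 am overlaps/touches 12:30 am–2:00 am → extend to 12:30 am–2:00 am.
3:15 am–7:00 am is disjoint → start new block.
3:45 am–4:45 am overlaps/touches 3:15 am–7:00 am → extend to 3:15 am–7:00 am.
5:15 am–6:45 am overlaps/touches 3:15 am–7:00 am → extend to 3:15 am–7:00 am.
8:00 am–9:15 am is disjoint → start new block.
8:30 am–9:00 am overlaps/touches 8:00 am–9:15 am → extend to 8:00 am–9:15 am.
10:45 am–11:30 am is disjoint → start new block.
11:00 am–11:15 am overlaps/touches 10:45 am–11:30 am → extend to 10:45 am–11:30 am.

12:30 am–2:00 am, 3:15 am–7:00 am, 8:00 am–9:15 am, 10:45 am–11:30 am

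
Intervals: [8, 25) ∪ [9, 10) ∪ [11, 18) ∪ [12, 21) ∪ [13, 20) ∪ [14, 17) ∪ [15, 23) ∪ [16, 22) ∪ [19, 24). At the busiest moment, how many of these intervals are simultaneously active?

Sweep endpoints in order; track running count of active intervals.
Peak of 7 reached at 16.

7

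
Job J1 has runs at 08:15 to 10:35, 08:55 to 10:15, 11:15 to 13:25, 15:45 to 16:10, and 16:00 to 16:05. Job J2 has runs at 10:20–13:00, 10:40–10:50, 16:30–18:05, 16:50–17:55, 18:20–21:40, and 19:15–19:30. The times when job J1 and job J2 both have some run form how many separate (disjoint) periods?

2

A, merged: 08:15-10:35, 11:15-13:25, 15:45-16:10.
B, merged: 10:20-13:00, 16:30-18:05, 18:20-21:40.
A ∩ B = 10:20-10:35, 11:15-13:00.
That is 2 disjoint pieces.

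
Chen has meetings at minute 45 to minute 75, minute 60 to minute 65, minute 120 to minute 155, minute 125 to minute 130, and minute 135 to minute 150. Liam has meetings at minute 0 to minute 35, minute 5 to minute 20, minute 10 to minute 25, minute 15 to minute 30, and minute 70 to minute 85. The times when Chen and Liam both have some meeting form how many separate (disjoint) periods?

First set merges to minute 45 to minute 75, minute 120 to minute 155.
Second set merges to minute 0 to minute 35, minute 70 to minute 85.
A ∩ B = minute 70 to minute 75.
That is 1 disjoint piece.

1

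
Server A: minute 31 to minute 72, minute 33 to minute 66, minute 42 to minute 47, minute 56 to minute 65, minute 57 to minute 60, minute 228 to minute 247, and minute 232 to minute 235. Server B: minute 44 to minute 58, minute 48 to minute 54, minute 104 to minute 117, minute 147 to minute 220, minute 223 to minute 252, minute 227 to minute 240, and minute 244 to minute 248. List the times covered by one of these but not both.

First set merges to minute 31 to minute 72, minute 228 to minute 247.
Second set merges to minute 44 to minute 58, minute 104 to minute 117, minute 147 to minute 220, minute 223 to minute 252.
Only in the first: minute 31 to minute 44, minute 58 to minute 72.
Only in the second: minute 104 to minute 117, minute 147 to minute 220, minute 223 to minute 228, minute 247 to minute 252.
Together these are the periods covered by exactly one.

minute 31 to minute 44, minute 58 to minute 72, minute 104 to minute 117, minute 147 to minute 220, minute 223 to minute 228, minute 247 to minute 252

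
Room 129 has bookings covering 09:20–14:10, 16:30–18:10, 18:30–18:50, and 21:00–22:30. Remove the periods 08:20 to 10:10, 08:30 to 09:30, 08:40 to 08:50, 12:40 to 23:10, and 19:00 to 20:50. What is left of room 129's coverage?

10:10-12:40

Merge the second list: 08:20-10:10, 12:40-23:10.
09:20-14:10 \ B = 10:10-12:40.
16:30-18:10: entirely removed.
18:30-18:50: entirely removed.
21:00-22:30: entirely removed.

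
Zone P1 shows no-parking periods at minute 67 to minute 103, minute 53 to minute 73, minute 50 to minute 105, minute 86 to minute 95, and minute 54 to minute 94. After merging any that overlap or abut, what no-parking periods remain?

minute 50 to minute 105

Sort by start: minute 50 to minute 105, minute 53 to minute 73, minute 54 to minute 94, minute 67 to minute 103, minute 86 to minute 95.
minute 53 to minute 73 overlaps/touches minute 50 to minute 105 → extend to minute 50 to minute 105.
minute 54 to minute 94 overlaps/touches minute 50 to minute 105 → extend to minute 50 to minute 105.
minute 67 to minute 103 overlaps/touches minute 50 to minute 105 → extend to minute 50 to minute 105.
minute 86 to minute 95 overlaps/touches minute 50 to minute 105 → extend to minute 50 to minute 105.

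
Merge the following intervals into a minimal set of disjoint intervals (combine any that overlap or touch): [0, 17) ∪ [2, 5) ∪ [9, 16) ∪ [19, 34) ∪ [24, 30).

[2, 5) overlaps/touches [0, 17) → extend to [0, 17).
[9, 16) overlaps/touches [0, 17) → extend to [0, 17).
[19, 34) is disjoint → start new block.
[24, 30) overlaps/touches [19, 34) → extend to [19, 34).

[0, 17) ∪ [19, 34)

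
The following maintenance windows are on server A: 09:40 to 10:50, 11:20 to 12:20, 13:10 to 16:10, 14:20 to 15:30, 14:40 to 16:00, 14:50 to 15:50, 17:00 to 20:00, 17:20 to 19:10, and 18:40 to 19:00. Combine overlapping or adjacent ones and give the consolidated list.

11:20–12:20 is disjoint → start new block.
13:10–16:10 is disjoint → start new block.
14:20–15:30 overlaps/touches 13:10–16:10 → extend to 13:10–16:10.
14:40–16:00 overlaps/touches 13:10–16:10 → extend to 13:10–16:10.
14:50–15:50 overlaps/touches 13:10–16:10 → extend to 13:10–16:10.
17:00–20:00 is disjoint → start new block.
17:20–19:10 overlaps/touches 17:00–20:00 → extend to 17:00–20:00.
18:40–19:00 overlaps/touches 17:00–20:00 → extend to 17:00–20:00.

09:40–10:50, 11:20–12:20, 13:10–16:10, 17:00–20:00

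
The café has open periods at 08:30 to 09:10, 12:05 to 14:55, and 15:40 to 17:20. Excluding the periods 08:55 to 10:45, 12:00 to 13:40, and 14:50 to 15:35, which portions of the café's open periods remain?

08:30–09:10 minus B → 08:30–08:55.
12:05–14:55 minus B → 13:40–14:50.
15:40–17:20: no B overlap → unchanged.

08:30–08:55, 13:40–14:50, 15:40–17:20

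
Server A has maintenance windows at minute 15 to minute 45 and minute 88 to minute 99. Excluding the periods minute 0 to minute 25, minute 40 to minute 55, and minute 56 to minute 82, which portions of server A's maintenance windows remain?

minute 25 to minute 40, minute 88 to minute 99

minute 15 to minute 45 minus B → minute 25 to minute 40.
minute 88 to minute 99: no B overlap → unchanged.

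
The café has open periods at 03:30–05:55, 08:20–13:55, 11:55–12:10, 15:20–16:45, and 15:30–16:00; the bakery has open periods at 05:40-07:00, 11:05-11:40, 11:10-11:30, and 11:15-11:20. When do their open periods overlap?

First set merges to 03:30–05:55, 08:20–13:55, 15:20–16:45.
Second set merges to 05:40–07:00, 11:05–11:40.
03:30–05:55 meets the second set on 05:40–05:55.
08:20–13:55 meets the second set on 11:05–11:40.
15:20–16:45: no overlap with the second set.

05:40–05:55, 11:05–11:40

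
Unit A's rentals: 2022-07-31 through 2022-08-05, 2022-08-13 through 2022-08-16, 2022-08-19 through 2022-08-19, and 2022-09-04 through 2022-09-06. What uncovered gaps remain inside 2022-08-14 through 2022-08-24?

2022-08-17 through 2022-08-18, 2022-08-20 through 2022-08-24

Covered (merged): 2022-07-31 through 2022-08-05, 2022-08-13 through 2022-08-16, 2022-08-19 through 2022-08-19, 2022-09-04 through 2022-09-06.
Complement within 2022-08-14 through 2022-08-24: 2022-08-17 through 2022-08-18, 2022-08-20 through 2022-08-24.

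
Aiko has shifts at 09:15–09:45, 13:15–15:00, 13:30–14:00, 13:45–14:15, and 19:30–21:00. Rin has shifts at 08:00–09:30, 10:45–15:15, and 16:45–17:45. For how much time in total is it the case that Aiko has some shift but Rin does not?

1 h 45 min

Merge the first list: 09:15–09:45, 13:15–15:00, 19:30–21:00.
A \ B = 09:30–09:45, 19:30–21:00.
Total: 15 min + 1 h 30 min = 1 h 45 min.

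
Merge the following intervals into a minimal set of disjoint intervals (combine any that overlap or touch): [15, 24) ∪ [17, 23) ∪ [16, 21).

[15, 24)

Sort by start: [15, 24), [16, 21), [17, 23).
[16, 21) overlaps/touches [15, 24) → extend to [15, 24).
[17, 23) overlaps/touches [15, 24) → extend to [15, 24).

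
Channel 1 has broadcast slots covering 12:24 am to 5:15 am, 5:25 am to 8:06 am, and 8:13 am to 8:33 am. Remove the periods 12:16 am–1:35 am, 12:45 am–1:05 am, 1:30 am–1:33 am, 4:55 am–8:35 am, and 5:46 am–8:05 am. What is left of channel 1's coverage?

Second set merges to 12:16 am–1:35 am, 4:55 am–8:35 am.
12:24 am–5:15 am minus B → 1:35 am–4:55 am.
5:25 am–8:06 am: fully covered by B → removed.
8:13 am–8:33 am: fully covered by B → removed.

1:35 am–4:55 am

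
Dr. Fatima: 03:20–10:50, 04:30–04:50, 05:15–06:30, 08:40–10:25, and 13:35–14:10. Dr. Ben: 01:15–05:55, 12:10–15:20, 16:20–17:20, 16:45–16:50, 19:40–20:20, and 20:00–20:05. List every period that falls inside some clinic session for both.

03:20–05:55, 13:35–14:10

First set merges to 03:20–10:50, 13:35–14:10.
Second set merges to 01:15–05:55, 12:10–15:20, 16:20–17:20, 19:40–20:20.
03:20–10:50 meets the second set on 03:20–05:55.
13:35–14:10 meets the second set on 13:35–14:10.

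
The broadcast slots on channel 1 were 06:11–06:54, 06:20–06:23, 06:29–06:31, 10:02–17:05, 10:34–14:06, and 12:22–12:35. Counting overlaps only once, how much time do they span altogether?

7 h 46 min

Merged: 06:11–06:54, 10:02–17:05.
Lengths: 43 min + 7 h 3 min = 7 h 46 min.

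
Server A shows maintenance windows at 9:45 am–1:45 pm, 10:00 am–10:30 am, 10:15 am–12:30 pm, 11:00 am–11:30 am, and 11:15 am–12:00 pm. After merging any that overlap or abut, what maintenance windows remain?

9:45 am–1:45 pm

10:00 am–10:30 am overlaps/touches 9:45 am–1:45 pm → extend to 9:45 am–1:45 pm.
10:15 am–12:30 pm overlaps/touches 9:45 am–1:45 pm → extend to 9:45 am–1:45 pm.
11:00 am–11:30 am overlaps/touches 9:45 am–1:45 pm → extend to 9:45 am–1:45 pm.
11:15 am–12:00 pm overlaps/touches 9:45 am–1:45 pm → extend to 9:45 am–1:45 pm.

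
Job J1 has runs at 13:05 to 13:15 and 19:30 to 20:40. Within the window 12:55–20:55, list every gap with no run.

Covered (merged): 13:05–13:15, 19:30–20:40.
Complement within 12:55–20:55: 12:55–13:05, 13:15–19:30, 20:40–20:55.

12:55–13:05, 13:15–19:30, 20:40–20:55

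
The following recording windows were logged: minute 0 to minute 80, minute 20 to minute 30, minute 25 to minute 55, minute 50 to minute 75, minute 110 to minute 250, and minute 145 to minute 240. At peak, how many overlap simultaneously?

At minute 25, 3 of the intervals are simultaneously active.
No point has more.

3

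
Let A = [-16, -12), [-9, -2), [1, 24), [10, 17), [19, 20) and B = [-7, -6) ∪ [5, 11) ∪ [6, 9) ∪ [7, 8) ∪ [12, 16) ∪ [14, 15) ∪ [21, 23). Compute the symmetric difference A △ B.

[-16, -12) ∪ [-9, -7) ∪ [-6, -2) ∪ [1, 5) ∪ [11, 12) ∪ [16, 21) ∪ [23, 24)

A, merged: [-16, -12), [-9, -2), [1, 24).
B, merged: [-7, -6), [5, 11), [12, 16), [21, 23).
Only in the first: [-16, -12), [-9, -7), [-6, -2), [1, 5), [11, 12), [16, 21), [23, 24).
Only in the second: none.
Together these are the periods covered by exactly one.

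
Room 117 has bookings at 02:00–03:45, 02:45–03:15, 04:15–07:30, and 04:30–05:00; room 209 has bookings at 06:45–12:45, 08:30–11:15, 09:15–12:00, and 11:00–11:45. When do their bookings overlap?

06:45–07:30

A, merged: 02:00–03:45, 04:15–07:30.
B, merged: 06:45–12:45.
02:00–03:45 falls entirely outside B.
04:15–07:30 overlaps B on 06:45–07:30.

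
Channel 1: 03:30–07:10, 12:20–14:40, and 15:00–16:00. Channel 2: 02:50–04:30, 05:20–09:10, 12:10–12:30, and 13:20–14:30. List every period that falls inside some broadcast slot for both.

03:30–07:10 ∩ B → 03:30–04:30, 05:20–07:10.
12:20–14:40 ∩ B → 12:20–12:30, 13:20–14:30.
15:00–16:00 meets no B interval.

03:30–04:30, 05:20–07:10, 12:20–12:30, 13:20–14:30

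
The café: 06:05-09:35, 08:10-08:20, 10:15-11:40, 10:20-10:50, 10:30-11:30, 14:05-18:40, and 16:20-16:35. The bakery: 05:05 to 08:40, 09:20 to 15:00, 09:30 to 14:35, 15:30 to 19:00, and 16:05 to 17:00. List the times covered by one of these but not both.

05:05–06:05, 08:40–09:20, 09:35–10:15, 11:40–14:05, 15:00–15:30, 18:40–19:00

A, merged: 06:05–09:35, 10:15–11:40, 14:05–18:40.
B, merged: 05:05–08:40, 09:20–15:00, 15:30–19:00.
A but not B: 08:40–09:20, 15:00–15:30.
B but not A: 05:05–06:05, 09:35–10:15, 11:40–14:05, 18:40–19:00.
Combining gives A △ B.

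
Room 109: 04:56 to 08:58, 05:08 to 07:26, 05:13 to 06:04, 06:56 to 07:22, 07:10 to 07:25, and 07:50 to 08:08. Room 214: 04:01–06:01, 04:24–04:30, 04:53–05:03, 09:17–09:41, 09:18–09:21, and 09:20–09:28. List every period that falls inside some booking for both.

04:56–06:01

A, merged: 04:56–08:58.
B, merged: 04:01–06:01, 09:17–09:41.
04:56–08:58 meets the second set on 04:56–06:01.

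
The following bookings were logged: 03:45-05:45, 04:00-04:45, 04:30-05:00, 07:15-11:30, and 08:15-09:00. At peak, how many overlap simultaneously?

3

At 04:30, 3 of the intervals are simultaneously active.
No point has more.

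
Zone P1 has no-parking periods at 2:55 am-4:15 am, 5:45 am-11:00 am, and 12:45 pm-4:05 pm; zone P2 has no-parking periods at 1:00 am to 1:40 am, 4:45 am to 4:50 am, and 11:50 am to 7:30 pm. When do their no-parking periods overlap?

2:55 am-4:15 am: no overlap with the second set.
5:45 am-11:00 am: no overlap with the second set.
12:45 pm-4:05 pm meets the second set on 12:45 pm-4:05 pm.

12:45 pm-4:05 pm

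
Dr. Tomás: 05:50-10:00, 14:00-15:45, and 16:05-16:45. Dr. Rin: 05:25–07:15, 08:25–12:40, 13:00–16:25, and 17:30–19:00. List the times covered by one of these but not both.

05:25-05:50, 07:15-08:25, 10:00-12:40, 13:00-14:00, 15:45-16:05, 16:25-16:45, 17:30-19:00

A \ B = 07:15-08:25, 16:25-16:45.
B \ A = 05:25-05:50, 10:00-12:40, 13:00-14:00, 15:45-16:05, 17:30-19:00.
Union of the two gives the symmetric difference.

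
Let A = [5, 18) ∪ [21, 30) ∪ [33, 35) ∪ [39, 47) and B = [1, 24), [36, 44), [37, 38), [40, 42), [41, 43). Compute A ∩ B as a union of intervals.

[5, 18) ∪ [21, 24) ∪ [39, 44)

B, merged: [1, 24), [36, 44).
[5, 18) ∩ B → [5, 18).
[21, 30) ∩ B → [21, 24).
[33, 35) meets no B interval.
[39, 47) ∩ B → [39, 44).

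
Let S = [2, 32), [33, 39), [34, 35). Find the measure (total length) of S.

36

Merged: [2, 32), [33, 39).
Lengths: 30 + 6 = 36.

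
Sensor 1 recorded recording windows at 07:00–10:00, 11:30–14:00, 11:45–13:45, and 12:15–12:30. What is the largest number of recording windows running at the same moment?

At 12:15, 3 of the intervals are simultaneously active.
No point has more.

3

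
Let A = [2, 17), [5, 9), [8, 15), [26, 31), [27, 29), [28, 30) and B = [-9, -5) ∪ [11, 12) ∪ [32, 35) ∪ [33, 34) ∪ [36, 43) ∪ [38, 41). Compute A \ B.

Merge the first list: [2, 17), [26, 31).
Merge the second list: [-9, -5), [11, 12), [32, 35), [36, 43).
[2, 17) with B removed leaves [2, 11), [12, 17).
[26, 31) is untouched.

[2, 11) ∪ [12, 17) ∪ [26, 31)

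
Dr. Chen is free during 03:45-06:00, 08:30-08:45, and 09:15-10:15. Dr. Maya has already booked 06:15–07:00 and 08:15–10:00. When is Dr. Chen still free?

03:45–06:00: no B overlap → unchanged.
08:30–08:45: fully covered by B → removed.
09:15–10:15 minus B → 10:00–10:15.

03:45–06:00, 10:00–10:15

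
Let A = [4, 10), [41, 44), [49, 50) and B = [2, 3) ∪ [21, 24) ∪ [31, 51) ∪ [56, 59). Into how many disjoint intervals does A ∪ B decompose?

A ∪ B = [2, 3), [4, 10), [21, 24), [31, 51), [56, 59).
That is 5 disjoint pieces.

5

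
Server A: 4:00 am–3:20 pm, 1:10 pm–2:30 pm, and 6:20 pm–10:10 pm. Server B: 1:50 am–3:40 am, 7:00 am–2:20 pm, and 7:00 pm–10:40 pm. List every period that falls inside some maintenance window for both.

7:00 am–2:20 pm, 7:00 pm–10:10 pm

First set merges to 4:00 am–3:20 pm, 6:20 pm–10:10 pm.
4:00 am–3:20 pm overlaps B on 7:00 am–2:20 pm.
6:20 pm–10:10 pm overlaps B on 7:00 pm–10:10 pm.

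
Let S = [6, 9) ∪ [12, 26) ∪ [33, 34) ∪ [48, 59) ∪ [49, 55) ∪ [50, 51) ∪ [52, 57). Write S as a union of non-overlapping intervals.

[12, 26) is disjoint → start new block.
[33, 34) is disjoint → start new block.
[48, 59) is disjoint → start new block.
[49, 55) overlaps/touches [48, 59) → extend to [48, 59).
[50, 51) overlaps/touches [48, 59) → extend to [48, 59).
[52, 57) overlaps/touches [48, 59) → extend to [48, 59).

[6, 9) ∪ [12, 26) ∪ [33, 34) ∪ [48, 59)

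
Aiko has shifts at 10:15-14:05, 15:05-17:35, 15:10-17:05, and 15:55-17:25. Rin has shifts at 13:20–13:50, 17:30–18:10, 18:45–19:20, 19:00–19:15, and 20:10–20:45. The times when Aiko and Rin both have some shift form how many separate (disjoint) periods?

First set merges to 10:15–14:05, 15:05–17:35.
Second set merges to 13:20–13:50, 17:30–18:10, 18:45–19:20, 20:10–20:45.
A ∩ B = 13:20–13:50, 17:30–17:35.
That is 2 disjoint pieces.

2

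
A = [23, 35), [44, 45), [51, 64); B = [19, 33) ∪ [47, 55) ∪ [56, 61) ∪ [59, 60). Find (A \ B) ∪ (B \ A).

B, merged: [19, 33), [47, 55), [56, 61).
Only in the first: [33, 35), [44, 45), [55, 56), [61, 64).
Only in the second: [19, 23), [47, 51).
Together these are the periods covered by exactly one.

[19, 23) ∪ [33, 35) ∪ [44, 45) ∪ [47, 51) ∪ [55, 56) ∪ [61, 64)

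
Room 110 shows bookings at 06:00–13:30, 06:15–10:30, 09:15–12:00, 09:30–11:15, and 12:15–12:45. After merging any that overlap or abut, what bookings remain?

06:00–13:30

06:15–10:30 overlaps/touches 06:00–13:30 → extend to 06:00–13:30.
09:15–12:00 overlaps/touches 06:00–13:30 → extend to 06:00–13:30.
09:30–11:15 overlaps/touches 06:00–13:30 → extend to 06:00–13:30.
12:15–12:45 overlaps/touches 06:00–13:30 → extend to 06:00–13:30.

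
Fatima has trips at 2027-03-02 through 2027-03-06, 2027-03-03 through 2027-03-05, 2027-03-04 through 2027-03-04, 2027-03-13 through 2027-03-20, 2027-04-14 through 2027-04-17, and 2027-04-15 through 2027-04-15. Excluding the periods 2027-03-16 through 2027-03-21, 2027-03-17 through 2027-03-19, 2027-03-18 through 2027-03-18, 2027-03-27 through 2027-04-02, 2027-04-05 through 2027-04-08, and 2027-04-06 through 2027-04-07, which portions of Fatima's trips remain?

2027-03-02 through 2027-03-06, 2027-03-13 through 2027-03-15, 2027-04-14 through 2027-04-17

A, merged: 2027-03-02 through 2027-03-06, 2027-03-13 through 2027-03-20, 2027-04-14 through 2027-04-17.
B, merged: 2027-03-16 through 2027-03-21, 2027-03-27 through 2027-04-02, 2027-04-05 through 2027-04-08.
2027-03-02 through 2027-03-06: no B overlap → unchanged.
2027-03-13 through 2027-03-20 minus B → 2027-03-13 through 2027-03-15.
2027-04-14 through 2027-04-17: no B overlap → unchanged.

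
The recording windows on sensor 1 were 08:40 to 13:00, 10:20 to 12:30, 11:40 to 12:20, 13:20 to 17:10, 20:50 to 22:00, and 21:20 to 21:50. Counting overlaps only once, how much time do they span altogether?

9 h 20 min

Merged: 08:40–13:00, 13:20–17:10, 20:50–22:00.
Lengths: 4 h 20 min + 3 h 50 min + 1 h 10 min = 9 h 20 min.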